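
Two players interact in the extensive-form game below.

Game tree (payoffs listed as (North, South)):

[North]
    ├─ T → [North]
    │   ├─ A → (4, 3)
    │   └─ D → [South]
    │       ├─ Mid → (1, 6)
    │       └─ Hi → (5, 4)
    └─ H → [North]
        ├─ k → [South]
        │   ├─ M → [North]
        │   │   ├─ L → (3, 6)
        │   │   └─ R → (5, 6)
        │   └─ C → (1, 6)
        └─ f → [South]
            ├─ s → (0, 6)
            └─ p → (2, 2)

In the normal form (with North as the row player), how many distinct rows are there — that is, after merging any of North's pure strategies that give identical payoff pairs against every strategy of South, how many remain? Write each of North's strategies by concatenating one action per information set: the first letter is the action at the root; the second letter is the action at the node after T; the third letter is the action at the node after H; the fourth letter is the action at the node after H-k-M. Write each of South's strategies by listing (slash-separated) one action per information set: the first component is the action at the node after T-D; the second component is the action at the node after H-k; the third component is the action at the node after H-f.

North has 16 pure strategies: TAkL, TAkR, TAfL, TAfR, TDkL, TDkR, TDfL, TDfR, HAkL, HAkR, HAfL, HAfR, HDkL, HDkR, HDfL, HDfR. Columns: Mid/M/s, Mid/M/p, Mid/C/s, Mid/C/p, Hi/M/s, Hi/M/p, Hi/C/s, Hi/C/p.
{TAkL, TAkR, TAfL, TAfR} → row (4,3) (4,3) (4,3) (4,3) (4,3) (4,3) (4,3) (4,3)
{TDkL, TDkR, TDfL, TDfR} → row (1,6) (1,6) (1,6) (1,6) (5,4) (5,4) (5,4) (5,4)
{HAkL, HDkL} → row (3,6) (3,6) (1,6) (1,6) (3,6) (3,6) (1,6) (1,6)
{HAkR, HDkR} → row (5,6) (5,6) (1,6) (1,6) (5,6) (5,6) (1,6) (1,6)
{HAfL, HAfR, HDfL, HDfR} → row (0,6) (2,2) (0,6) (2,2) (0,6) (2,2) (0,6) (2,2)
That's 5 distinct rows out of 16 strategies.

5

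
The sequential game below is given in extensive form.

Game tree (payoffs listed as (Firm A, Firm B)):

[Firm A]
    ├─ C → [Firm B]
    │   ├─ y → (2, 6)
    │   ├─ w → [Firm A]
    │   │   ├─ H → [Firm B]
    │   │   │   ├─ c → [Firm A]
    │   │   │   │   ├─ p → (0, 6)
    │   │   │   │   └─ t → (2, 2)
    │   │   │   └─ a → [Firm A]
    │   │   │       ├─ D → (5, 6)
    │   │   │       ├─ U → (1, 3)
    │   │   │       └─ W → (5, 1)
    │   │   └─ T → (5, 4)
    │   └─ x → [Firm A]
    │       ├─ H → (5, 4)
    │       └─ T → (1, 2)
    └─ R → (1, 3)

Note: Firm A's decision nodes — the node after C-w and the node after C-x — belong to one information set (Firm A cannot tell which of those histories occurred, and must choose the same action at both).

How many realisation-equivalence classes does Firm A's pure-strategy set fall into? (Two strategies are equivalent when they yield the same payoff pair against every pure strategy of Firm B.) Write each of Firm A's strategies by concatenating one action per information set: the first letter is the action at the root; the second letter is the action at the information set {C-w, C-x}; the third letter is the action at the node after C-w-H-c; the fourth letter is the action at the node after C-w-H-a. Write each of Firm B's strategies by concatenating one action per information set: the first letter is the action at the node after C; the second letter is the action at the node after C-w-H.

Firm A has 24 pure strategies: CHpD, CHpU, CHpW, CHtD, CHtU, CHtW, CTpD, CTpU, CTpW, CTtD, CTtU, CTtW, RHpD, RHpU, RHpW, RHtD, RHtU, RHtW, RTpD, RTpU, RTpW, RTtD, RTtU, RTtW. Columns: yc, ya, wc, wa, xc, xa.
{CHpD} → row (2,6) (2,6) (0,6) (5,6) (5,4) (5,4)
{CHpU} → row (2,6) (2,6) (0,6) (1,3) (5,4) (5,4)
{CHpW} → row (2,6) (2,6) (0,6) (5,1) (5,4) (5,4)
{CHtD} → row (2,6) (2,6) (2,2) (5,6) (5,4) (5,4)
{CHtU} → row (2,6) (2,6) (2,2) (1,3) (5,4) (5,4)
{CHtW} → row (2,6) (2,6) (2,2) (5,1) (5,4) (5,4)
{CTpD, CTpU, CTpW, CTtD, CTtU, CTtW} → row (2,6) (2,6) (5,4) (5,4) (1,2) (1,2)
{RHpD, RHpU, RHpW, RHtD, RHtU, RHtW, RTpD, RTpU, RTpW, RTtD, RTtU, RTtW} → row (1,3) (1,3) (1,3) (1,3) (1,3) (1,3)
That's 8 distinct rows out of 24 strategies.

8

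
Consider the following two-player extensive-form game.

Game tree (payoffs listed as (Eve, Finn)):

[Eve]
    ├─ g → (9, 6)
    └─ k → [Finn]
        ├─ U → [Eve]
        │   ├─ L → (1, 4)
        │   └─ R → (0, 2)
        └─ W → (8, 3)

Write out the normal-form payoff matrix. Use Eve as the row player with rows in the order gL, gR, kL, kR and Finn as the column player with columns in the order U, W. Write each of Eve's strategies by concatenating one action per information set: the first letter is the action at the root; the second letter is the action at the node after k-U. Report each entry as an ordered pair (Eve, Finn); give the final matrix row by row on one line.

Row gL: U→(9,6), W→(9,6)
Row gR: U→(9,6), W→(9,6)
Row kL: U→(1,4), W→(8,3)
Row kR: U→(0,2), W→(8,3)

gL: (9,6) (9,6) | gR: (9,6) (9,6) | kL: (1,4) (8,3) | kR: (0,2) (8,3)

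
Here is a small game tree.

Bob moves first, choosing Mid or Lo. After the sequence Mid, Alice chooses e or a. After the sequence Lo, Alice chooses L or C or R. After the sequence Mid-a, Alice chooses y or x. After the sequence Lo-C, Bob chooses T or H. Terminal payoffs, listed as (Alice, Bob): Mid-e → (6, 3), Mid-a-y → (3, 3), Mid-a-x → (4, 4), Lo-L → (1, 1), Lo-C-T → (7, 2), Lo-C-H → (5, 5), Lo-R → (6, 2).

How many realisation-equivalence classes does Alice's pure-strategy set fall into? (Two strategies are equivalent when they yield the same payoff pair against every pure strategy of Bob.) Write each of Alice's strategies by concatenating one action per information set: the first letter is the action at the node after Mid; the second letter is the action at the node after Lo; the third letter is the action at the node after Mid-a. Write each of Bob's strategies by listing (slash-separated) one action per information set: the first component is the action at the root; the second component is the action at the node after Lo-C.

Alice has 12 pure strategies: eLy, eLx, eCy, eCx, eRy, eRx, aLy, aLx, aCy, aCx, aRy, aRx. Columns: Mid/T, Mid/H, Lo/T, Lo/H.
{eLy, eLx} → row (6,3) (6,3) (1,1) (1,1)
{eCy, eCx} → row (6,3) (6,3) (7,2) (5,5)
{eRy, eRx} → row (6,3) (6,3) (6,2) (6,2)
{aLy} → row (3,3) (3,3) (1,1) (1,1)
{aLx} → row (4,4) (4,4) (1,1) (1,1)
{aCy} → row (3,3) (3,3) (7,2) (5,5)
{aCx} → row (4,4) (4,4) (7,2) (5,5)
{aRy} → row (3,3) (3,3) (6,2) (6,2)
{aRx} → row (4,4) (4,4) (6,2) (6,2)
That's 9 distinct rows out of 12 strategies.

9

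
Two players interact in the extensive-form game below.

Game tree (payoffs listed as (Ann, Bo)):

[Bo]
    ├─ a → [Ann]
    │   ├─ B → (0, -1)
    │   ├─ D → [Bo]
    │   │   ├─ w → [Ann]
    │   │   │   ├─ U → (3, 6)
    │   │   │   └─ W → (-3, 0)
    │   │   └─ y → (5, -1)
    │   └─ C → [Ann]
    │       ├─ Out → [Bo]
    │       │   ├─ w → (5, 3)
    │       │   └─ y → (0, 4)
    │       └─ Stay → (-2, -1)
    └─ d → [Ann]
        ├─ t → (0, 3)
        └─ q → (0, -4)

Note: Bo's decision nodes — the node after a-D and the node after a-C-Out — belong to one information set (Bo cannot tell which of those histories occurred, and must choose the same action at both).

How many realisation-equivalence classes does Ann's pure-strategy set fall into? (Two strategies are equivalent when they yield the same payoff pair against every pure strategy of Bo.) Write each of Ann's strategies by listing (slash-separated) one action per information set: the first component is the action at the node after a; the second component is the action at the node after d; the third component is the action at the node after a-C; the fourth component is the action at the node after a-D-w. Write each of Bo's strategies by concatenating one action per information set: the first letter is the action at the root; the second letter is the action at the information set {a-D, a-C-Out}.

Ann has 24 pure strategies: B/t/Out/U, B/t/Out/W, B/t/Stay/U, B/t/Stay/W, B/q/Out/U, B/q/Out/W, B/q/Stay/U, B/q/Stay/W, D/t/Out/U, D/t/Out/W, D/t/Stay/U, D/t/Stay/W, D/q/Out/U, D/q/Out/W, D/q/Stay/U, D/q/Stay/W, C/t/Out/U, C/t/Out/W, C/t/Stay/U, C/t/Stay/W, C/q/Out/U, C/q/Out/W, C/q/Stay/U, C/q/Stay/W. Columns: aw, ay, dw, dy.
{B/t/Out/U, B/t/Out/W, B/t/Stay/U, B/t/Stay/W} → row (0,-1) (0,-1) (0,3) (0,3)
{B/q/Out/U, B/q/Out/W, B/q/Stay/U, B/q/Stay/W} → row (0,-1) (0,-1) (0,-4) (0,-4)
{D/t/Out/U, D/t/Stay/U} → row (3,6) (5,-1) (0,3) (0,3)
{D/t/Out/W, D/t/Stay/W} → row (-3,0) (5,-1) (0,3) (0,3)
{D/q/Out/U, D/q/Stay/U} → row (3,6) (5,-1) (0,-4) (0,-4)
{D/q/Out/W, D/q/Stay/W} → row (-3,0) (5,-1) (0,-4) (0,-4)
{C/t/Out/U, C/t/Out/W} → row (5,3) (0,4) (0,3) (0,3)
{C/t/Stay/U, C/t/Stay/W} → row (-2,-1) (-2,-1) (0,3) (0,3)
{C/q/Out/U, C/q/Out/W} → row (5,3) (0,4) (0,-4) (0,-4)
{C/q/Stay/U, C/q/Stay/W} → row (-2,-1) (-2,-1) (0,-4) (0,-4)
That's 10 distinct rows out of 24 strategies.

10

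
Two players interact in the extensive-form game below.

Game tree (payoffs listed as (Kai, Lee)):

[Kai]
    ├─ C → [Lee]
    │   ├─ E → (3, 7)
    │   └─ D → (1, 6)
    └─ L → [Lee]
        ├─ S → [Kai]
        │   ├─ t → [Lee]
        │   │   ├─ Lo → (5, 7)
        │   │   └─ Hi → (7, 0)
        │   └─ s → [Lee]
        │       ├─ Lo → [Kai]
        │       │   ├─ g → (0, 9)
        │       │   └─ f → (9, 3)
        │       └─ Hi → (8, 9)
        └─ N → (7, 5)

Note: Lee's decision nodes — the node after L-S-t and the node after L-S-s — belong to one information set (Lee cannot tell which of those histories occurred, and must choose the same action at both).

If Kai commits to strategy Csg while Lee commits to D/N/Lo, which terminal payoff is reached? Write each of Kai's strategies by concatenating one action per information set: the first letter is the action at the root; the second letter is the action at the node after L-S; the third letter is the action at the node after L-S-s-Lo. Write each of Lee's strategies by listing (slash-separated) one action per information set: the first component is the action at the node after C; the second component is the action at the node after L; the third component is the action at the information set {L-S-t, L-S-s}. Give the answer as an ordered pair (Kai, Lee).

Trace the play path from the root:
  Kai plays C
  Lee plays D at [C]
→ terminal payoff (1, 6).
(Kai's choice at the node after L-S is never reached on this path, so it doesn't affect the outcome.)

(1, 6)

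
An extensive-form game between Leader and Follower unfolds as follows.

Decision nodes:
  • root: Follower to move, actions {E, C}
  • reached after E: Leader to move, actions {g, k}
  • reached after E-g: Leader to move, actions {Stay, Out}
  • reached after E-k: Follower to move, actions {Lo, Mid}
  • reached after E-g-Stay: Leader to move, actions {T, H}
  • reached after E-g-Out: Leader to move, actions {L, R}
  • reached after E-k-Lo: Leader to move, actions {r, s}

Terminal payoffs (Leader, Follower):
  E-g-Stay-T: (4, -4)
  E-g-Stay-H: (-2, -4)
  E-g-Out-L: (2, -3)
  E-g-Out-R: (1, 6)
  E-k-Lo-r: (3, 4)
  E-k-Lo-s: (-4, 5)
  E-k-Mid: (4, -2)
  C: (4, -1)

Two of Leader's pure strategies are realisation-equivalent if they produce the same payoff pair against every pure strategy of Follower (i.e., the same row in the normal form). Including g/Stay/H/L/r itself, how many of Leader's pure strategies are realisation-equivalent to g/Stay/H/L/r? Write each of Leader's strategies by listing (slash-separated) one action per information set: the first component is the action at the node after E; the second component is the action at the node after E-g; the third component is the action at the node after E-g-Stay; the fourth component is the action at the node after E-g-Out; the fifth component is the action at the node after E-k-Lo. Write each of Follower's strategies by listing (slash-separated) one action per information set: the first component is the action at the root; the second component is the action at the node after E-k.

4

Row for g/Stay/H/L/r (columns E/Lo, E/Mid, C/Lo, C/Mid): (-2,-4) (-2,-4) (4,-1) (4,-1).
Under g/Stay/H/L/r, Leader's choice at the node after E-g-Out and at the node after E-k-Lo can never be reached regardless of what Follower does, so varying those choices leaves every outcome unchanged.
Holding the reachable choices fixed and varying the unreachable ones freely already gives 2 × 2 = 4 equivalent strategies.
No other strategy reproduces this row, so those 4 are the full class: g/Stay/H/L/r, g/Stay/H/L/s, g/Stay/H/R/r, g/Stay/H/R/s.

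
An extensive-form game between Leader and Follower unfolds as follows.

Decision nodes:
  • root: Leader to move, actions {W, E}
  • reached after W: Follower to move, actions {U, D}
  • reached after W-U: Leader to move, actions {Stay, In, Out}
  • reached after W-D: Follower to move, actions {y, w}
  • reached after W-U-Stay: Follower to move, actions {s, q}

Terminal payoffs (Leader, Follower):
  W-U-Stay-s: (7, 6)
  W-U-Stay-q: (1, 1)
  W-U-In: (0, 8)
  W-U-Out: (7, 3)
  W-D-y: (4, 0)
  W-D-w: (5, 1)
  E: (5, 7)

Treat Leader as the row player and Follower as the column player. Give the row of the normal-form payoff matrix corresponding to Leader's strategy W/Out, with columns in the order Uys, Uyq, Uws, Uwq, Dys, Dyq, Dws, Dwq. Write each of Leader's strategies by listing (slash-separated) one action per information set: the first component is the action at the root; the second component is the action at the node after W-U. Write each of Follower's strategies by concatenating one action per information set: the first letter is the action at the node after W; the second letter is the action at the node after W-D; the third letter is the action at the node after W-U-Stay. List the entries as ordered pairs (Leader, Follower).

(7,3) (7,3) (7,3) (7,3) (4,0) (4,0) (5,1) (5,1)

vs Uys: Leader plays W → Follower plays U at [W] → Leader plays Out at [W-U] → (7, 3)
vs Uyq: Leader plays W → Follower plays U at [W] → Leader plays Out at [W-U] → (7, 3)
vs Uws: Leader plays W → Follower plays U at [W] → Leader plays Out at [W-U] → (7, 3)
vs Uwq: Leader plays W → Follower plays U at [W] → Leader plays Out at [W-U] → (7, 3)
vs Dys: Leader plays W → Follower plays D at [W] → Follower plays y at [W-D] → (4, 0)
vs Dyq: Leader plays W → Follower plays D at [W] → Follower plays y at [W-D] → (4, 0)
vs Dws: Leader plays W → Follower plays D at [W] → Follower plays w at [W-D] → (5, 1)
vs Dwq: Leader plays W → Follower plays D at [W] → Follower plays w at [W-D] → (5, 1)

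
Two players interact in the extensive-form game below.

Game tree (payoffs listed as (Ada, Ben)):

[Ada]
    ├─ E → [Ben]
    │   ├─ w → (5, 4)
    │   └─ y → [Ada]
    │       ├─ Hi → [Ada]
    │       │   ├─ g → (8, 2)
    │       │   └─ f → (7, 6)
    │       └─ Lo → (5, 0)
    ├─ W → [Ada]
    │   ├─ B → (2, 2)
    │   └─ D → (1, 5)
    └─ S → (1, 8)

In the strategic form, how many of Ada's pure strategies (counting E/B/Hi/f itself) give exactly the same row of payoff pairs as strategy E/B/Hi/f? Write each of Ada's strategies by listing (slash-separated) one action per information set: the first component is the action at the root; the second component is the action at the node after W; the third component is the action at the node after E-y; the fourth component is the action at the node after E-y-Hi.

2

Row for E/B/Hi/f (columns w, y): (5,4) (7,6).
Under E/B/Hi/f, Ada's choice at the node after W can never be reached regardless of what Ben does, so varying those choices leaves every outcome unchanged.
Holding the reachable choices fixed and varying the unreachable one freely already gives 2 equivalent strategies.
No other strategy reproduces this row, so those 2 are the full class: E/B/Hi/f, E/D/Hi/f.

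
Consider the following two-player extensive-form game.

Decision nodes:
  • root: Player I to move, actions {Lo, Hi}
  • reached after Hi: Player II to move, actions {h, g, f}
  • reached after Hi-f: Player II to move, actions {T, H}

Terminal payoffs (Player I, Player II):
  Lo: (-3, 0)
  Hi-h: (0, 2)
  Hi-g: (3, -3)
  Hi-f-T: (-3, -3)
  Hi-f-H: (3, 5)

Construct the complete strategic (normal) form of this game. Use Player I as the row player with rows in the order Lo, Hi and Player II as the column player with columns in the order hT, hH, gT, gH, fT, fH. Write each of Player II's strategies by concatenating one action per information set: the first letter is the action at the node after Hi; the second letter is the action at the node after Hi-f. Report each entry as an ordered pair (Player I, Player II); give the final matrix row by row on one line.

Row Lo: hT→(-3,0), hH→(-3,0), gT→(-3,0), gH→(-3,0), fT→(-3,0), fH→(-3,0)
Row Hi: hT→(0,2), hH→(0,2), gT→(3,-3), gH→(3,-3), fT→(-3,-3), fH→(3,5)

Lo: (-3,0) (-3,0) (-3,0) (-3,0) (-3,0) (-3,0) | Hi: (0,2) (0,2) (3,-3) (3,-3) (-3,-3) (3,5)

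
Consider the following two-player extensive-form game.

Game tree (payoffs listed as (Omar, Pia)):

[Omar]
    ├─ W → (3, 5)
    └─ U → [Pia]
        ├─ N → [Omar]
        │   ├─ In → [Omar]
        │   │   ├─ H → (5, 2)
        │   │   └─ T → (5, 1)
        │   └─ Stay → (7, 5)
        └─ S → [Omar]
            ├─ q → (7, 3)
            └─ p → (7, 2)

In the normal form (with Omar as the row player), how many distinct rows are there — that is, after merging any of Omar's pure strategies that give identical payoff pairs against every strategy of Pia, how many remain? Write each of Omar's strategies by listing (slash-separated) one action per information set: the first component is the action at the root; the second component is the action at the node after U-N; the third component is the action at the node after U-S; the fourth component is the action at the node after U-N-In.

7

Omar has 16 pure strategies: W/In/q/H, W/In/q/T, W/In/p/H, W/In/p/T, W/Stay/q/H, W/Stay/q/T, W/Stay/p/H, W/Stay/p/T, U/In/q/H, U/In/q/T, U/In/p/H, U/In/p/T, U/Stay/q/H, U/Stay/q/T, U/Stay/p/H, U/Stay/p/T. Columns: N, S.
{W/In/q/H, W/In/q/T, W/In/p/H, W/In/p/T, W/Stay/q/H, W/Stay/q/T, W/Stay/p/H, W/Stay/p/T} → row (3,5) (3,5)
{U/In/q/H} → row (5,2) (7,3)
{U/In/q/T} → row (5,1) (7,3)
{U/In/p/H} → row (5,2) (7,2)
{U/In/p/T} → row (5,1) (7,2)
{U/Stay/q/H, U/Stay/q/T} → row (7,5) (7,3)
{U/Stay/p/H, U/Stay/p/T} → row (7,5) (7,2)
That's 7 distinct rows out of 16 strategies.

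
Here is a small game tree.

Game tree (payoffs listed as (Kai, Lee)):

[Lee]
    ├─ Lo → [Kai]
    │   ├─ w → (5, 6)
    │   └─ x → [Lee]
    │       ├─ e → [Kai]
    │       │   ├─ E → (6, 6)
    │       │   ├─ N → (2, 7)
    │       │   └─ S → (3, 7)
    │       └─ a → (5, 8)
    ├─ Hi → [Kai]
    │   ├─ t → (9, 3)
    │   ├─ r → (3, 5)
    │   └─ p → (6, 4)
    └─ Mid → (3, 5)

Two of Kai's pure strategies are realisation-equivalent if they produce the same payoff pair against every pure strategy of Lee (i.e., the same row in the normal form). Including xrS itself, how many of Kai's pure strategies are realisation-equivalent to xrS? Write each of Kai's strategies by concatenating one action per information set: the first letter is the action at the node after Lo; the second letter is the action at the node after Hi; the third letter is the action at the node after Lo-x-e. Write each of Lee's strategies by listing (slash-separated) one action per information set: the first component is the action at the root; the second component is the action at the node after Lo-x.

Row for xrS (columns Lo/e, Lo/a, Hi/e, Hi/a, Mid/e, Mid/a): (3,7) (5,8) (3,5) (3,5) (3,5) (3,5).
Every one of Kai's information sets is on the play path for some reply by Lee when Kai follows xrS.
Changing the action at any of them therefore changes at least one column, so only xrS itself gives this row.

1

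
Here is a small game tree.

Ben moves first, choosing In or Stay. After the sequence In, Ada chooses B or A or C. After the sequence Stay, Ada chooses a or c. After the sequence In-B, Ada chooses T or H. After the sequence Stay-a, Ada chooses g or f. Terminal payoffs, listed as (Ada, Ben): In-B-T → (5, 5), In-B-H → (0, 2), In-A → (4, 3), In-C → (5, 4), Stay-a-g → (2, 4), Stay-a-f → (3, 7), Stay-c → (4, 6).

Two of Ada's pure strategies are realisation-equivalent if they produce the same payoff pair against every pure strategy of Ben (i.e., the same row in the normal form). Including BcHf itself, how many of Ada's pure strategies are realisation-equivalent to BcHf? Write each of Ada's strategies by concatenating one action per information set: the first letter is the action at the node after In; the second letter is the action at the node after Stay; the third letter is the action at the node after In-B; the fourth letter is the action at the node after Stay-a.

Row for BcHf (columns In, Stay): (0,2) (4,6).
Under BcHf, Ada's choice at the node after Stay-a can never be reached regardless of what Ben does, so varying those choices leaves every outcome unchanged.
Holding the reachable choices fixed and varying the unreachable one freely already gives 2 equivalent strategies.
No other strategy reproduces this row, so those 2 are the full class: BcHg, BcHf.

2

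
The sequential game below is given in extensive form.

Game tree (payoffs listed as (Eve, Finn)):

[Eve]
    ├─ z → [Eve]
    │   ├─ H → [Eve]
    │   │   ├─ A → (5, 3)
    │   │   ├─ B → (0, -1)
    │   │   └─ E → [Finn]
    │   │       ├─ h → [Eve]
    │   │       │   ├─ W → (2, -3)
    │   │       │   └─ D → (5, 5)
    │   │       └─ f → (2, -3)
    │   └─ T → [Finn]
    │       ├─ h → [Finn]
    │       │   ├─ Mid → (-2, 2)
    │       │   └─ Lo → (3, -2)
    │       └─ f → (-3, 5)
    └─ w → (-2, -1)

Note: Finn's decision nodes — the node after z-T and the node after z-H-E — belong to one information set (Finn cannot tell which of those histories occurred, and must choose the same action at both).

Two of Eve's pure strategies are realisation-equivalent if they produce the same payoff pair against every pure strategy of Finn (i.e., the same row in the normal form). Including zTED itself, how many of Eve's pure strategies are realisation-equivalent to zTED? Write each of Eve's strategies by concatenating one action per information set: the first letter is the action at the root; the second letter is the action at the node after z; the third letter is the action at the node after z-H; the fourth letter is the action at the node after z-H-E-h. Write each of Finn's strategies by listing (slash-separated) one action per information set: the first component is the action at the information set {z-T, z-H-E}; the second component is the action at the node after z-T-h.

6

Row for zTED (columns h/Mid, h/Lo, f/Mid, f/Lo): (-2,2) (3,-2) (-3,5) (-3,5).
Under zTED, Eve's choice at the node after z-H and at the node after z-H-E-h can never be reached regardless of what Finn does, so varying those choices leaves every outcome unchanged.
Holding the reachable choices fixed and varying the unreachable ones freely already gives 3 × 2 = 6 equivalent strategies.
No other strategy reproduces this row, so those 6 are the full class: zTAW, zTAD, zTBW, zTBD, zTEW, zTED.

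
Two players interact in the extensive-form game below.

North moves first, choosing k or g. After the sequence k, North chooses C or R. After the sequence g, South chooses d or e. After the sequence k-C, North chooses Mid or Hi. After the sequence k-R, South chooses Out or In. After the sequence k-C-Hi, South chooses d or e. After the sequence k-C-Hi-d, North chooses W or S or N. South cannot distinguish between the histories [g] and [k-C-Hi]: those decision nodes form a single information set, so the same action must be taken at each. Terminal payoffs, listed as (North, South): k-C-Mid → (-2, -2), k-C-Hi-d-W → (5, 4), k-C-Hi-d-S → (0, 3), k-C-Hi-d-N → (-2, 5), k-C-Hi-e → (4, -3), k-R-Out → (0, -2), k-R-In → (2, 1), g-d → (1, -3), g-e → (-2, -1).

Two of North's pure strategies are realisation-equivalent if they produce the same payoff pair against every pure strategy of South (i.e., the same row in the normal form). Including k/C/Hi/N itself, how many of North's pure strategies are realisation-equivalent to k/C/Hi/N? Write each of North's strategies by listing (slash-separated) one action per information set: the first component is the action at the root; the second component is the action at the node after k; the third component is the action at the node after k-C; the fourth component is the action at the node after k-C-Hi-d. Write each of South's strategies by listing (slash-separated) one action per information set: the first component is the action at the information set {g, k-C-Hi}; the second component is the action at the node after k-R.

Row for k/C/Hi/N (columns d/Out, d/In, e/Out, e/In): (-2,5) (-2,5) (4,-3) (4,-3).
Every one of North's information sets is on the play path for some reply by South when North follows k/C/Hi/N.
Changing the action at any of them therefore changes at least one column, so only k/C/Hi/N itself gives this row.

1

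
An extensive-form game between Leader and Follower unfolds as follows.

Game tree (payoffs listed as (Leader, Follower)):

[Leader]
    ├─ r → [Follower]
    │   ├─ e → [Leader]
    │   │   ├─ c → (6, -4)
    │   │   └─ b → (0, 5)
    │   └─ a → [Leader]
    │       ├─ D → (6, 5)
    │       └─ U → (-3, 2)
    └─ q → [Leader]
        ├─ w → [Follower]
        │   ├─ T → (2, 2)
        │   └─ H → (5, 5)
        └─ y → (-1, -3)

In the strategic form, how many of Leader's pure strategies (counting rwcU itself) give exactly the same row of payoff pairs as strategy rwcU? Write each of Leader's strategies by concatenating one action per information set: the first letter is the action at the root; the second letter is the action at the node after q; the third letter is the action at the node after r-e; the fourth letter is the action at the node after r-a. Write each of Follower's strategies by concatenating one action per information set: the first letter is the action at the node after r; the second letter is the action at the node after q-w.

2

Row for rwcU (columns eT, eH, aT, aH): (6,-4) (6,-4) (-3,2) (-3,2).
Under rwcU, Leader's choice at the node after q can never be reached regardless of what Follower does, so varying those choices leaves every outcome unchanged.
Holding the reachable choices fixed and varying the unreachable one freely already gives 2 equivalent strategies.
No other strategy reproduces this row, so those 2 are the full class: rwcU, rycU.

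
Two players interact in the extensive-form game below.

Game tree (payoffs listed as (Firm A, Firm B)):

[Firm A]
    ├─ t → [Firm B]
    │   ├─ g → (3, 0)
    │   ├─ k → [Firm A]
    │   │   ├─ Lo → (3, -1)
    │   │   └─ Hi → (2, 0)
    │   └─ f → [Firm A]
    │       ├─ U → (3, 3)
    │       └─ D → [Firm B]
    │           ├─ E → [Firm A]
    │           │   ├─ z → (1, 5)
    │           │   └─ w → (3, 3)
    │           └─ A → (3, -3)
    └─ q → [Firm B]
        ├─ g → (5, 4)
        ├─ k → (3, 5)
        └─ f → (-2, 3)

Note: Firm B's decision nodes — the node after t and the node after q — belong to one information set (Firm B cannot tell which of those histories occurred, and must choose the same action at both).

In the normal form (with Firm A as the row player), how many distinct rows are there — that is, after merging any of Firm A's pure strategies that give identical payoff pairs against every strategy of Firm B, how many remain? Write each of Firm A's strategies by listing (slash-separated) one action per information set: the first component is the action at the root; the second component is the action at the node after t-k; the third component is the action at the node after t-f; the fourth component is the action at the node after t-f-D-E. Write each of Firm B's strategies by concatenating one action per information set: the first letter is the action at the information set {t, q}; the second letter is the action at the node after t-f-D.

Firm A has 16 pure strategies: t/Lo/U/z, t/Lo/U/w, t/Lo/D/z, t/Lo/D/w, t/Hi/U/z, t/Hi/U/w, t/Hi/D/z, t/Hi/D/w, q/Lo/U/z, q/Lo/U/w, q/Lo/D/z, q/Lo/D/w, q/Hi/U/z, q/Hi/U/w, q/Hi/D/z, q/Hi/D/w. Columns: gE, gA, kE, kA, fE, fA.
{t/Lo/U/z, t/Lo/U/w} → row (3,0) (3,0) (3,-1) (3,-1) (3,3) (3,3)
{t/Lo/D/z} → row (3,0) (3,0) (3,-1) (3,-1) (1,5) (3,-3)
{t/Lo/D/w} → row (3,0) (3,0) (3,-1) (3,-1) (3,3) (3,-3)
{t/Hi/U/z, t/Hi/U/w} → row (3,0) (3,0) (2,0) (2,0) (3,3) (3,3)
{t/Hi/D/z} → row (3,0) (3,0) (2,0) (2,0) (1,5) (3,-3)
{t/Hi/D/w} → row (3,0) (3,0) (2,0) (2,0) (3,3) (3,-3)
{q/Lo/U/z, q/Lo/U/w, q/Lo/D/z, q/Lo/D/w, q/Hi/U/z, q/Hi/U/w, q/Hi/D/z, q/Hi/D/w} → row (5,4) (5,4) (3,5) (3,5) (-2,3) (-2,3)
That's 7 distinct rows out of 16 strategies.

7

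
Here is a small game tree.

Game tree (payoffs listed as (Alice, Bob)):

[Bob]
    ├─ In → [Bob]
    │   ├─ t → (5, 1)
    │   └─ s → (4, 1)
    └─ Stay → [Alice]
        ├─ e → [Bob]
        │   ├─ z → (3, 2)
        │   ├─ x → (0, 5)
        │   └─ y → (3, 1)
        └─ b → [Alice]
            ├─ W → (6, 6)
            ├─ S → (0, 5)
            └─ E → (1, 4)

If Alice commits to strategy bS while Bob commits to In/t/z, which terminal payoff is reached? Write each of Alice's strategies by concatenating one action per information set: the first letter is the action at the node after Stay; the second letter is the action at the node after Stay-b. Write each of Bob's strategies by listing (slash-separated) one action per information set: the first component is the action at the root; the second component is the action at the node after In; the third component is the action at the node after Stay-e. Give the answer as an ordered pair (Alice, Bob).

(5, 1)

Trace the play path from the root:
  Bob plays In
  Bob plays t at [In]
→ terminal payoff (5, 1).
(Alice's choice at the node after Stay is never reached on this path, so it doesn't affect the outcome.)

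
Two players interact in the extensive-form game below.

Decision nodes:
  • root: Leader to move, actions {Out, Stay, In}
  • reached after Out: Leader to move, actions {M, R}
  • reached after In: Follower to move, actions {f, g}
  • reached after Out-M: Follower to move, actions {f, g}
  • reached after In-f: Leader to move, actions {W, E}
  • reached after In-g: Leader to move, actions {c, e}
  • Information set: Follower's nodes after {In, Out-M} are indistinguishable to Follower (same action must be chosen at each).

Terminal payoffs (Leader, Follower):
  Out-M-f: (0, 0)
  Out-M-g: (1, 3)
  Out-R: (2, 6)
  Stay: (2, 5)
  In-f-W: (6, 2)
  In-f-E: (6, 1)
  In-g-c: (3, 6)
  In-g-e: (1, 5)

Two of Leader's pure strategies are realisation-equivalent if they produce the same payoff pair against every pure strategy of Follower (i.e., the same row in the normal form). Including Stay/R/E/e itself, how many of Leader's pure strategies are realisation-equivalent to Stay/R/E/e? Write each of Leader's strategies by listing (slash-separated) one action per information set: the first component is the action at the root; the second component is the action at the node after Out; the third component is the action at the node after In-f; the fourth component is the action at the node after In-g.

8

Row for Stay/R/E/e (columns f, g): (2,5) (2,5).
Under Stay/R/E/e, Leader's choice at the node after Out and at the node after In-f and at the node after In-g can never be reached regardless of what Follower does, so varying those choices leaves every outcome unchanged.
Holding the reachable choices fixed and varying the unreachable ones freely already gives 2 × 2 × 2 = 8 equivalent strategies.
No other strategy reproduces this row, so those 8 are the full class: Stay/M/W/c, Stay/M/W/e, Stay/M/E/c, Stay/M/E/e, Stay/R/W/c, Stay/R/W/e, Stay/R/E/c, Stay/R/E/e.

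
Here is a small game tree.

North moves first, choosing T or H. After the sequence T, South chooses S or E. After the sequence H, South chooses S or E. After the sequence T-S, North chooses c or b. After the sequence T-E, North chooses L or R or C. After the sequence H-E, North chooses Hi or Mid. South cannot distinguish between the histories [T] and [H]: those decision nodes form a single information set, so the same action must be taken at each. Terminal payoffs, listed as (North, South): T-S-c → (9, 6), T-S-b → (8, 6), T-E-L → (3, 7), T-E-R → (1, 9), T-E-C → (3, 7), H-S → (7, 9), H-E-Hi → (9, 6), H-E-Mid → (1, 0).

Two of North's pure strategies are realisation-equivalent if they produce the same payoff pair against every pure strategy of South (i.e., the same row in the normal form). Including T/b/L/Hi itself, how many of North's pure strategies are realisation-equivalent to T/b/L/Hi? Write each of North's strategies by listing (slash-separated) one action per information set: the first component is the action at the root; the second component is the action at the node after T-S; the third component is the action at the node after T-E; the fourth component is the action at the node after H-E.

4

Row for T/b/L/Hi (columns S, E): (8,6) (3,7).
Under T/b/L/Hi, North's choice at the node after H-E can never be reached regardless of what South does, so varying those choices leaves every outcome unchanged.
Holding the reachable choices fixed and varying the unreachable one freely already gives 2 equivalent strategies.
Checking the remaining rows, T/b/C/Hi, T/b/C/Mid also happen to give the same payoffs in every column, bringing the total to 4: T/b/L/Hi, T/b/L/Mid, T/b/C/Hi, T/b/C/Mid.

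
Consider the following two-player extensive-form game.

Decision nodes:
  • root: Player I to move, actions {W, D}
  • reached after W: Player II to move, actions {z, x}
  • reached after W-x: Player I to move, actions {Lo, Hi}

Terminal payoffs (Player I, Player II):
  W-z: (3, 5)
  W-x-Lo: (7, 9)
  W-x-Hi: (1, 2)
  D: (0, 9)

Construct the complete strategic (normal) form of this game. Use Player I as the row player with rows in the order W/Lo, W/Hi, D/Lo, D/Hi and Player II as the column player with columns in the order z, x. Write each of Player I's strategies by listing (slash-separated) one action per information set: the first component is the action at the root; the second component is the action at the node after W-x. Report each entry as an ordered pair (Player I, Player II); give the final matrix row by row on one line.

W/Lo: (3,5) (7,9) | W/Hi: (3,5) (1,2) | D/Lo: (0,9) (0,9) | D/Hi: (0,9) (0,9)

            z        x
W/Lo    (3,5)    (7,9)
W/Hi    (3,5)    (1,2)
D/Lo    (0,9)    (0,9)
D/Hi    (0,9)    (0,9)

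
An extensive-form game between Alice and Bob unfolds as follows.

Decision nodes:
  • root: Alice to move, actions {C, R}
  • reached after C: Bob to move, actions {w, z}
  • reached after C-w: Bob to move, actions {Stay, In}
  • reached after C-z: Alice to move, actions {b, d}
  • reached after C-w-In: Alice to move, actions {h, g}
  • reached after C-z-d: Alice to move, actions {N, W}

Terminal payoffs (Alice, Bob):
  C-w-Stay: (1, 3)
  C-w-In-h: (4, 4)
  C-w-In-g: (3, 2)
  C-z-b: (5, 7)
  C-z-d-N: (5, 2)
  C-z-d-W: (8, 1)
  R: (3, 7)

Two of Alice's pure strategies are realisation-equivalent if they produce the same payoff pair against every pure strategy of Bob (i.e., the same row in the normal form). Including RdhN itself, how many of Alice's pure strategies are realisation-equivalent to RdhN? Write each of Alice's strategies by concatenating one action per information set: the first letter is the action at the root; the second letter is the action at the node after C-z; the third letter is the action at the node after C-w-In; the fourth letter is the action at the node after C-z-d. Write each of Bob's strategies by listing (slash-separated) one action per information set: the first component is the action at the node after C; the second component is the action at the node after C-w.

Row for RdhN (columns w/Stay, w/In, z/Stay, z/In): (3,7) (3,7) (3,7) (3,7).
Under RdhN, Alice's choice at the node after C-z and at the node after C-w-In and at the node after C-z-d can never be reached regardless of what Bob does, so varying those choices leaves every outcome unchanged.
Holding the reachable choices fixed and varying the unreachable ones freely already gives 2 × 2 × 2 = 8 equivalent strategies.
No other strategy reproduces this row, so those 8 are the full class: RbhN, RbhW, RbgN, RbgW, RdhN, RdhW, RdgN, RdgW.

8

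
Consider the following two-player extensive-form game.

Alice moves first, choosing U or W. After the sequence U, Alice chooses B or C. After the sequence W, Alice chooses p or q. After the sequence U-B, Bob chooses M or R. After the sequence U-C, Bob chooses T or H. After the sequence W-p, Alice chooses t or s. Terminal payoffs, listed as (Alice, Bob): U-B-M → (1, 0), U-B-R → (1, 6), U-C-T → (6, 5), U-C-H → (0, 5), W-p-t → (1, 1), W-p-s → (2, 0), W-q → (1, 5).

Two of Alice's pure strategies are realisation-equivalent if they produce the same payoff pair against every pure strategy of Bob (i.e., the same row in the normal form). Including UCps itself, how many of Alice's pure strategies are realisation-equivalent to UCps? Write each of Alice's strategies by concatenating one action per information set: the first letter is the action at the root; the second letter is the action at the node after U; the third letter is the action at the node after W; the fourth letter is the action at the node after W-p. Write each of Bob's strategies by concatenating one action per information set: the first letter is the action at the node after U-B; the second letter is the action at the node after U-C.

4

Row for UCps (columns MT, MH, RT, RH): (6,5) (0,5) (6,5) (0,5).
Under UCps, Alice's choice at the node after W and at the node after W-p can never be reached regardless of what Bob does, so varying those choices leaves every outcome unchanged.
Holding the reachable choices fixed and varying the unreachable ones freely already gives 2 × 2 = 4 equivalent strategies.
No other strategy reproduces this row, so those 4 are the full class: UCpt, UCps, UCqt, UCqs.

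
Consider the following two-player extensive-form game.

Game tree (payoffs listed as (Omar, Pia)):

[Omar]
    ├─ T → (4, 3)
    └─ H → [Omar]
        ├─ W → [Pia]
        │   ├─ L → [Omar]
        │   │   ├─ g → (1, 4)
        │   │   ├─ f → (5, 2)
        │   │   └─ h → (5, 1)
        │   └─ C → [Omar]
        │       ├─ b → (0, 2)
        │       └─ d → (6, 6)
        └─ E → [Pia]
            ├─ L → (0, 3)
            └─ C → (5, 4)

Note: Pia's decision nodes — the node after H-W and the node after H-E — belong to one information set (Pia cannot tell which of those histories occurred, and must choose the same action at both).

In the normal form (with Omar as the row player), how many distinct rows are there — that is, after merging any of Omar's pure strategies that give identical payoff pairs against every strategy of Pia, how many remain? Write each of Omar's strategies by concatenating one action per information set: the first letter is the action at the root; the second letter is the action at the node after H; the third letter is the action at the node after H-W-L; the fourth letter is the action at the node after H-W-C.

8

Omar has 24 pure strategies: TWgb, TWgd, TWfb, TWfd, TWhb, TWhd, TEgb, TEgd, TEfb, TEfd, TEhb, TEhd, HWgb, HWgd, HWfb, HWfd, HWhb, HWhd, HEgb, HEgd, HEfb, HEfd, HEhb, HEhd. Columns: L, C.
{TWgb, TWgd, TWfb, TWfd, TWhb, TWhd, TEgb, TEgd, TEfb, TEfd, TEhb, TEhd} → row (4,3) (4,3)
{HWgb} → row (1,4) (0,2)
{HWgd} → row (1,4) (6,6)
{HWfb} → row (5,2) (0,2)
{HWfd} → row (5,2) (6,6)
{HWhb} → row (5,1) (0,2)
{HWhd} → row (5,1) (6,6)
{HEgb, HEgd, HEfb, HEfd, HEhb, HEhd} → row (0,3) (5,4)
That's 8 distinct rows out of 24 strategies.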